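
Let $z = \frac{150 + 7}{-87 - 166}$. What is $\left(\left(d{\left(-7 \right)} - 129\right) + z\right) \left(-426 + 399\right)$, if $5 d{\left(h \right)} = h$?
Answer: $\frac{4475007}{1265} \approx 3537.6$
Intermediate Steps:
$d{\left(h \right)} = \frac{h}{5}$
$z = - \frac{157}{253}$ ($z = \frac{157}{-253} = 157 \left(- \frac{1}{253}\right) = - \frac{157}{253} \approx -0.62055$)
$\left(\left(d{\left(-7 \right)} - 129\right) + z\right) \left(-426 + 399\right) = \left(\left(\frac{1}{5} \left(-7\right) - 129\right) - \frac{157}{253}\right) \left(-426 + 399\right) = \left(\left(- \frac{7}{5} - 129\right) - \frac{157}{253}\right) \left(-27\right) = \left(- \frac{652}{5} - \frac{157}{253}\right) \left(-27\right) = \left(- \frac{165741}{1265}\right) \left(-27\right) = \frac{4475007}{1265}$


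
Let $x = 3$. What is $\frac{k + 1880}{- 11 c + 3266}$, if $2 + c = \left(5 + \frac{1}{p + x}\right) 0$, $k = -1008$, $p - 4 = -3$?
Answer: $\frac{109}{411} \approx 0.26521$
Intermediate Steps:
$p = 1$ ($p = 4 - 3 = 1$)
$c = -2$ ($c = -2 + \left(5 + \frac{1}{1 + 3}\right) 0 = -2 + \left(5 + \frac{1}{4}\right) 0 = -2 + \frac{21}{4} \cdot 0 = -2 + 0 = -2$)
$\frac{k + 1880}{- 11 c + 3266} = \frac{-1008 + 1880}{\left(-11\right) \left(-2\right) + 3266} = \frac{872}{22 + 3266} = \frac{872}{3288} = 872 \cdot \frac{1}{3288} = \frac{109}{411}$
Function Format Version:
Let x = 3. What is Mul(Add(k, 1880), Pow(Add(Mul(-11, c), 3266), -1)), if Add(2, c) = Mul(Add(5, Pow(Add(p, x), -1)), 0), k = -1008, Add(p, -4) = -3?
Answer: Rational(109, 411) ≈ 0.26521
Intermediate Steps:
p = 1 (p = Add(4, -3) = 1)
c = -2 (c = Add(-2, Mul(Add(5, Pow(Add(1, 3), -1)), 0)) = Add(-2, Mul(Add(5, Pow(4, -1)), 0)) = Add(-2, Mul(Add(5, Rational(1, 4)), 0)) = Add(-2, Mul(Rational(21, 4), 0)) = Add(-2, 0) = -2)
Mul(Add(k, 1880), Pow(Add(Mul(-11, c), 3266), -1)) = Mul(Add(-1008, 1880), Pow(Add(Mul(-11, -2), 3266), -1)) = Mul(872, Pow(Add(22, 3266), -1)) = Mul(872, Pow(3288, -1)) = Mul(872, Rational(1, 3288)) = Rational(109, 411)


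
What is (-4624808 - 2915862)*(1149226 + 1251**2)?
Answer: -20467090112090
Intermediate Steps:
(-4624808 - 2915862)*(1149226 + 1251**2) = -7540670*(1149226 + 1565001) = -7540670*2714227 = -20467090112090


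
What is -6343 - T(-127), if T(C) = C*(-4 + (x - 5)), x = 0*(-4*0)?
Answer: -7486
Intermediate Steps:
x = 0 (x = 0*0 = 0)
T(C) = -9*C (T(C) = C*(-4 + (0 - 5)) = C*(-4 - 5) = C*(-9) = -9*C)
-6343 - T(-127) = -6343 - (-9)*(-127) = -6343 - 1*1143 = -6343 - 1143 = -7486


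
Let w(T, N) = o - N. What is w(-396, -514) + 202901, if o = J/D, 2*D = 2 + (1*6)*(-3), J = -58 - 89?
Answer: 1627467/8 ≈ 2.0343e+5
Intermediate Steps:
J = -147
D = -8 (D = (2 + (1*6)*(-3))/2 = (2 + 6*(-3))/2 = (2 - 18)/2 = (1/2)*(-16) = -8)
o = 147/8 (o = -147/(-8) = -147*(-1/8) = 147/8 ≈ 18.375)
w(T, N) = 147/8 - N
w(-396, -514) + 202901 = (147/8 - 1*(-514)) + 202901 = (147/8 + 514) + 202901 = 4259/8 + 202901 = 1627467/8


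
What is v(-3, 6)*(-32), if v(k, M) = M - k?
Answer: -288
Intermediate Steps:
v(-3, 6)*(-32) = (6 - 1*(-3))*(-32) = (6 + 3)*(-32) = 9*(-32) = -288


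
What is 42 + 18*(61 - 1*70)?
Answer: -120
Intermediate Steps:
42 + 18*(61 - 1*70) = 42 + 18*(61 - 70) = 42 + 18*(-9) = 42 - 162 = -120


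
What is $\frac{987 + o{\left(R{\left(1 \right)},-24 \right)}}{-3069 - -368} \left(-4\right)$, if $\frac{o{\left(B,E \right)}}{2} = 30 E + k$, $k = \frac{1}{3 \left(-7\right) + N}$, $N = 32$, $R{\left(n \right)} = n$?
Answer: $- \frac{19924}{29711} \approx -0.67059$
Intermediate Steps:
$k = \frac{1}{11}$ ($k = \frac{1}{3 \left(-7\right) + 32} = \frac{1}{-21 + 32} = \frac{1}{11} \approx 0.090909$)
$o{\left(B,E \right)} = \frac{2}{11} + 60 E$ ($o{\left(B,E \right)} = 2 \left(30 E + \frac{1}{11}\right) = 2 \left(\frac{1}{11} + 30 E\right) = \frac{2}{11} + 60 E$)
$\frac{987 + o{\left(R{\left(1 \right)},-24 \right)}}{-3069 - -368} \left(-4\right) = \frac{987 + \left(\frac{2}{11} + 60 \left(-24\right)\right)}{-3069 - -368} \left(-4\right) = \frac{987 + \left(\frac{2}{11} - 1440\right)}{-3069 + 368} \left(-4\right) = \frac{987 - \frac{15838}{11}}{-2701} \left(-4\right) = \left(- \frac{4981}{11}\right) \left(- \frac{1}{2701}\right) \left(-4\right) = \frac{4981}{29711} \left(-4\right) = - \frac{19924}{29711}$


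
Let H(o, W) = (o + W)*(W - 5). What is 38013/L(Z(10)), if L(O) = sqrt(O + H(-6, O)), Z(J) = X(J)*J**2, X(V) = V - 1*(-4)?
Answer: 38013*sqrt(1946030)/1946030 ≈ 27.249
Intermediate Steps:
X(V) = 4 + V (X(V) = V + 4 = 4 + V)
Z(J) = J**2*(4 + J) (Z(J) = (4 + J)*J**2 = J**2*(4 + J))
H(o, W) = (-5 + W)*(W + o) (H(o, W) = (W + o)*(-5 + W) = (-5 + W)*(W + o))
L(O) = sqrt(30 + O**2 - 10*O) (L(O) = sqrt(O + (O**2 - 5*O - 5*(-6) + O*(-6))) = sqrt(O + (O**2 - 5*O + 30 - 6*O)) = sqrt(O + (30 + O**2 - 11*O)) = sqrt(30 + O**2 - 10*O))
38013/L(Z(10)) = 38013/(sqrt(30 + (10**2*(4 + 10))**2 - 10*10**2*(4 + 10))) = 38013/(sqrt(30 + (100*14)**2 - 1000*14)) = 38013/(sqrt(30 + 1400**2 - 10*1400)) = 38013/(sqrt(30 + 1960000 - 14000)) = 38013/(sqrt(1946030)) = 38013*(sqrt(1946030)/1946030) = 38013*sqrt(1946030)/1946030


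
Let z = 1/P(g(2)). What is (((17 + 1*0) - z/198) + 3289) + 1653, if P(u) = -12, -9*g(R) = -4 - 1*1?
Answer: 11782585/2376 ≈ 4959.0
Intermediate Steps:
g(R) = 5/9 (g(R) = -(-4 - 1*1)/9 = -(-4 - 1)/9 = -1/9*(-5) = 5/9)
z = -1/12 (z = 1/(-12) = -1/12 ≈ -0.083333)
(((17 + 1*0) - z/198) + 3289) + 1653 = (((17 + 1*0) - (-1)/(12*198)) + 3289) + 1653 = (((17 + 0) - (-1)/(12*198)) + 3289) + 1653 = ((17 - 1*(-1/2376)) + 3289) + 1653 = ((17 + 1/2376) + 3289) + 1653 = (40393/2376 + 3289) + 1653 = 7855057/2376 + 1653 = 11782585/2376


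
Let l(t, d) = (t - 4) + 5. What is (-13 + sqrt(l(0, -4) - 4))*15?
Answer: -195 + 15*I*sqrt(3) ≈ -195.0 + 25.981*I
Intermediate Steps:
l(t, d) = 1 + t (l(t, d) = (-4 + t) + 5 = 1 + t)
(-13 + sqrt(l(0, -4) - 4))*15 = (-13 + sqrt((1 + 0) - 4))*15 = (-13 + sqrt(1 - 4))*15 = (-13 + sqrt(-3))*15 = (-13 + I*sqrt(3))*15 = -195 + 15*I*sqrt(3)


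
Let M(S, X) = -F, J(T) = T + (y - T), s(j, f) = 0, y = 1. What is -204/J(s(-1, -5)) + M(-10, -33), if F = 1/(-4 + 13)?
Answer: -1837/9 ≈ -204.11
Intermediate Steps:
J(T) = 1 (J(T) = T + (1 - T) = 1)
F = ⅑ (F = 1/9 = ⅑ ≈ 0.11111)
M(S, X) = -⅑ (M(S, X) = -1*⅑ = -⅑)
-204/J(s(-1, -5)) + M(-10, -33) = -204/1 - ⅑ = -204*1 - ⅑ = -204 - ⅑ = -1837/9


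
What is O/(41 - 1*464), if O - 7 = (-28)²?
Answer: -791/423 ≈ -1.8700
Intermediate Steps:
O = 791 (O = 7 + (-28)² = 7 + 784 = 791)
O/(41 - 1*464) = 791/(41 - 1*464) = 791/(41 - 464) = 791/(-423) = 791*(-1/423) = -791/423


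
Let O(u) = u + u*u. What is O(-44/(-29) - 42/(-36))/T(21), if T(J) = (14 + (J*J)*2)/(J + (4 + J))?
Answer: 6884981/13563648 ≈ 0.50761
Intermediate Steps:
T(J) = (14 + 2*J²)/(4 + 2*J) (T(J) = (14 + J²*2)/(4 + 2*J) = (14 + 2*J²)/(4 + 2*J))
O(u) = u + u²
O(-44/(-29) - 42/(-36))/T(21) = ((-44/(-29) - 42/(-36))*(1 + (-44/(-29) - 42/(-36))))/(((7 + 21²)/(2 + 21))) = ((-44*(-1/29) - 42*(-1/36))*(1 + (-44*(-1/29) - 42*(-1/36))))/(((7 + 441)/23)) = ((44/29 + 7/6)*(1 + (44/29 + 7/6)))/(((1/23)*448)) = (467*(1 + 467/174)/174)/(448/23) = ((467/174)*(641/174))*(23/448) = (299347/30276)*(23/448) = 6884981/13563648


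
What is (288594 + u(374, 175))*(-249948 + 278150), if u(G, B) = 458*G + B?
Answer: 12974640322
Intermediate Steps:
u(G, B) = B + 458*G
(288594 + u(374, 175))*(-249948 + 278150) = (288594 + (175 + 458*374))*(-249948 + 278150) = (288594 + (175 + 171292))*28202 = (288594 + 171467)*28202 = 460061*28202 = 12974640322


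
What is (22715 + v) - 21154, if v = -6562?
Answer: -5001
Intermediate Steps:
(22715 + v) - 21154 = (22715 - 6562) - 21154 = 16153 - 21154 = -5001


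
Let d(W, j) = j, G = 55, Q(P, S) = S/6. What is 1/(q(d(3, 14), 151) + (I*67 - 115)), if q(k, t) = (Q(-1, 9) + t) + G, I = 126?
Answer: 2/17069 ≈ 0.00011717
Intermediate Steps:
Q(P, S) = S/6 (Q(P, S) = S*(⅙) = S/6)
q(k, t) = 113/2 + t (q(k, t) = ((⅙)*9 + t) + 55 = (3/2 + t) + 55 = 113/2 + t)
1/(q(d(3, 14), 151) + (I*67 - 115)) = 1/((113/2 + 151) + (126*67 - 115)) = 1/(415/2 + (8442 - 115)) = 1/(415/2 + 8327) = 1/(17069/2) = 2/17069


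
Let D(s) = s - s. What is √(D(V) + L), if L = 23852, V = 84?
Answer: 2*√5963 ≈ 154.44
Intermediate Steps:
D(s) = 0
√(D(V) + L) = √(0 + 23852) = √23852 = 2*√5963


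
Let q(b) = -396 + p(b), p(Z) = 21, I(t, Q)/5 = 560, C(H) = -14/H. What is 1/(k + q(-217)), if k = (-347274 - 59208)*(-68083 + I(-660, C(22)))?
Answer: 1/26536364031 ≈ 3.7684e-11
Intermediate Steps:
I(t, Q) = 2800 (I(t, Q) = 5*560 = 2800)
q(b) = -375 (q(b) = -396 + 21 = -375)
k = 26536364406 (k = (-347274 - 59208)*(-68083 + 2800) = -406482*(-65283) = 26536364406)
1/(k + q(-217)) = 1/(26536364406 - 375) = 1/26536364031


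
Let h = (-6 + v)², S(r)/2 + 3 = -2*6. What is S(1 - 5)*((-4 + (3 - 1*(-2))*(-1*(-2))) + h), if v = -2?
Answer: -2100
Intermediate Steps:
S(r) = -30 (S(r) = -6 + 2*(-2*6) = -6 + 2*(-12) = -6 - 24 = -30)
h = 64 (h = (-6 - 2)² = (-8)² = 64)
S(1 - 5)*((-4 + (3 - 1*(-2))*(-1*(-2))) + h) = -30*((-4 + (3 - 1*(-2))*(-1*(-2))) + 64) = -30*((-4 + (3 + 2)*2) + 64) = -30*((-4 + 5*2) + 64) = -30*((-4 + 10) + 64) = -30*(6 + 64) = -30*70 = -2100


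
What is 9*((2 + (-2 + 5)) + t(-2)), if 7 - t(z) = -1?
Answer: 117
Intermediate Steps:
t(z) = 8 (t(z) = 7 - 1*(-1) = 7 + 1 = 8)
9*((2 + (-2 + 5)) + t(-2)) = 9*((2 + (-2 + 5)) + 8) = 9*((2 + 3) + 8) = 9*(5 + 8) = 9*13 = 117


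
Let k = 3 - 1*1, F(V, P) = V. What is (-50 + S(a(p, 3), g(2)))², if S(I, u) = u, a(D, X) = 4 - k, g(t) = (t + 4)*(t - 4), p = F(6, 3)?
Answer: 3844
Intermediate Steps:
k = 2 (k = 3 - 1 = 2)
p = 6
g(t) = (-4 + t)*(4 + t) (g(t) = (4 + t)*(-4 + t) = (-4 + t)*(4 + t))
a(D, X) = 2 (a(D, X) = 4 - 1*2 = 4 - 2 = 2)
(-50 + S(a(p, 3), g(2)))² = (-50 + (-16 + 2²))² = (-50 + (-16 + 4))² = (-50 - 12)² = (-62)² = 3844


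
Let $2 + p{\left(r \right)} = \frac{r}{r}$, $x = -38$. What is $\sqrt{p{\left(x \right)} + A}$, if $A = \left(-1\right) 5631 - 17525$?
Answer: $3 i \sqrt{2573} \approx 152.17 i$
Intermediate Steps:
$p{\left(r \right)} = -1$ ($p{\left(r \right)} = -2 + \frac{r}{r} = -2 + 1 = -1$)
$A = -23156$ ($A = -5631 - 17525 = -23156$)
$\sqrt{p{\left(x \right)} + A} = \sqrt{-1 - 23156} = \sqrt{-23157} = 3 i \sqrt{2573}$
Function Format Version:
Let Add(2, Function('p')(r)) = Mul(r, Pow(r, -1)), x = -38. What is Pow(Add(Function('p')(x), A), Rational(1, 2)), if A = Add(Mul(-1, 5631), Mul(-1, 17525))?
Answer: Mul(3, I, Pow(2573, Rational(1, 2))) ≈ Mul(152.17, I)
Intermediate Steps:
Function('p')(r) = -1 (Function('p')(r) = Add(-2, Mul(r, Pow(r, -1))) = Add(-2, 1) = -1)
A = -23156 (A = Add(-5631, -17525) = -23156)
Pow(Add(Function('p')(x), A), Rational(1, 2)) = Pow(Add(-1, -23156), Rational(1, 2)) = Pow(-23157, Rational(1, 2)) = Mul(3, I, Pow(2573, Rational(1, 2)))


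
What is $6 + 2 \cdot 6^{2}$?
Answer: $78$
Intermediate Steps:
$6 + 2 \cdot 6^{2} = 6 + 2 \cdot 36 = 6 + 72 = 78$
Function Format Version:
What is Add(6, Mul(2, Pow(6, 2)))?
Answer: 78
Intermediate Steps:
Add(6, Mul(2, Pow(6, 2))) = Add(6, Mul(2, 36)) = Add(6, 72) = 78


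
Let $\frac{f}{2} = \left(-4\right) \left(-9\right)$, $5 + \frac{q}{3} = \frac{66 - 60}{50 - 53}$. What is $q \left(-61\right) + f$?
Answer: $1353$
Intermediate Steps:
$q = -21$ ($q = -15 + 3 \frac{66 - 60}{50 - 53} = -15 + 3 \frac{6}{-3} = -15 + 3 \cdot 6 \left(- \frac{1}{3}\right) = -15 + 3 \left(-2\right) = -15 - 6 = -21$)
$f = 72$ ($f = 2 \left(\left(-4\right) \left(-9\right)\right) = 2 \cdot 36 = 72$)
$q \left(-61\right) + f = \left(-21\right) \left(-61\right) + 72 = 1281 + 72 = 1353$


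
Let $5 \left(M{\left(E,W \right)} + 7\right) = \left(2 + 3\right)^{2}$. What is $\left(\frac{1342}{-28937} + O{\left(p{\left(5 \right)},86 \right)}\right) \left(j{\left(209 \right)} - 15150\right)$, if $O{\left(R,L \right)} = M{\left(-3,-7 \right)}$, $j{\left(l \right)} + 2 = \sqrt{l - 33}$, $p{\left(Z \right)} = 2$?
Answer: $\frac{897240832}{28937} - \frac{236864 \sqrt{11}}{28937} \approx 30980.0$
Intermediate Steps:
$j{\left(l \right)} = -2 + \sqrt{-33 + l}$ ($j{\left(l \right)} = -2 + \sqrt{l - 33} = -2 + \sqrt{-33 + l}$)
$M{\left(E,W \right)} = -2$ ($M{\left(E,W \right)} = -7 + \frac{\left(2 + 3\right)^{2}}{5} = -7 + \frac{5^{2}}{5} = -7 + \frac{1}{5} \cdot 25 = -7 + 5 = -2$)
$O{\left(R,L \right)} = -2$
$\left(\frac{1342}{-28937} + O{\left(p{\left(5 \right)},86 \right)}\right) \left(j{\left(209 \right)} - 15150\right) = \left(\frac{1342}{-28937} - 2\right) \left(\left(-2 + \sqrt{-33 + 209}\right) - 15150\right) = \left(1342 \left(- \frac{1}{28937}\right) - 2\right) \left(\left(-2 + \sqrt{176}\right) - 15150\right) = \left(- \frac{1342}{28937} - 2\right) \left(\left(-2 + 4 \sqrt{11}\right) - 15150\right) = - \frac{59216 \left(-15152 + 4 \sqrt{11}\right)}{28937} = \frac{897240832}{28937} - \frac{236864 \sqrt{11}}{28937}$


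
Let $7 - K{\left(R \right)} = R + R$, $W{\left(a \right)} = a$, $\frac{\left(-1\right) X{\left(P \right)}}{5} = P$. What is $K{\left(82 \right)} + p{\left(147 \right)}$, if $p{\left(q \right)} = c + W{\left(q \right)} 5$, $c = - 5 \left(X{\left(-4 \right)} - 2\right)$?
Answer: $488$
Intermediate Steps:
$X{\left(P \right)} = - 5 P$
$K{\left(R \right)} = 7 - 2 R$ ($K{\left(R \right)} = 7 - \left(R + R\right) = 7 - 2 R$)
$c = -90$ ($c = - 5 \left(\left(-5\right) \left(-4\right) - 2\right) = - 5 \left(20 - 2\right) = \left(-5\right) 18 = -90$)
$p{\left(q \right)} = -90 + 5 q$ ($p{\left(q \right)} = -90 + q 5 = -90 + 5 q$)
$K{\left(82 \right)} + p{\left(147 \right)} = \left(7 - 164\right) + \left(-90 + 5 \cdot 147\right) = \left(7 - 164\right) + \left(-90 + 735\right) = -157 + 645 = 488$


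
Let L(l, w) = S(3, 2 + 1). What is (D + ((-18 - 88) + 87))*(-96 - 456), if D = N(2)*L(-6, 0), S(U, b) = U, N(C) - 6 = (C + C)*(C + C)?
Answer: -25944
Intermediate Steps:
N(C) = 6 + 4*C**2 (N(C) = 6 + (C + C)*(C + C) = 6 + (2*C)*(2*C) = 6 + 4*C**2)
L(l, w) = 3
D = 66 (D = (6 + 4*2**2)*3 = (6 + 4*4)*3 = (6 + 16)*3 = 22*3 = 66)
(D + ((-18 - 88) + 87))*(-96 - 456) = (66 + ((-18 - 88) + 87))*(-96 - 456) = (66 + (-106 + 87))*(-552) = (66 - 19)*(-552) = 47*(-552) = -25944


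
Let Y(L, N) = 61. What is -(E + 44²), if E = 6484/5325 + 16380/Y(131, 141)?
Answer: -716480224/324825 ≈ -2205.7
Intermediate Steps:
E = 87619024/324825 (E = 6484/5325 + 16380/61 = 87619024/324825 ≈ 269.74)
-(E + 44²) = -(87619024/324825 + 44²) = -(87619024/324825 + 1936) = -1*716480224/324825 = -716480224/324825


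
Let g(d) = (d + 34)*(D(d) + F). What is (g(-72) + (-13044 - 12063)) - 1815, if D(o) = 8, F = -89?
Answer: -23844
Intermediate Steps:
g(d) = -2754 - 81*d (g(d) = (d + 34)*(8 - 89) = (34 + d)*(-81) = -2754 - 81*d)
(g(-72) + (-13044 - 12063)) - 1815 = ((-2754 - 81*(-72)) + (-13044 - 12063)) - 1815 = ((-2754 + 5832) - 25107) - 1815 = (3078 - 25107) - 1815 = -22029 - 1815 = -23844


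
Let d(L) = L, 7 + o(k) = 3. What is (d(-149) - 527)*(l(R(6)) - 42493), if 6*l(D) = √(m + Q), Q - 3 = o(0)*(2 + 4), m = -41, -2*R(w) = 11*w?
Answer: 28725268 - 338*I*√62/3 ≈ 2.8725e+7 - 887.14*I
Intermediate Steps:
o(k) = -4 (o(k) = -7 + 3 = -4)
R(w) = -11*w/2
Q = -21 (Q = 3 - 4*(2 + 4) = 3 - 4*6 = 3 - 24 = -21)
l(D) = I*√62/6 (l(D) = √(-41 - 21)/6 = √(-62)/6 = (I*√62)/6 = I*√62/6)
(d(-149) - 527)*(l(R(6)) - 42493) = (-149 - 527)*(I*√62/6 - 42493) = -676*(-42493 + I*√62/6) = 28725268 - 338*I*√62/3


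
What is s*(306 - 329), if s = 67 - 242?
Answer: 4025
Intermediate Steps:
s = -175
s*(306 - 329) = -175*(306 - 329) = -175*(-23) = 4025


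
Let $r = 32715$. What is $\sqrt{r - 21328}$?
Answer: $\sqrt{11387} \approx 106.71$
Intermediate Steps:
$\sqrt{r - 21328} = \sqrt{32715 - 21328} = \sqrt{11387}$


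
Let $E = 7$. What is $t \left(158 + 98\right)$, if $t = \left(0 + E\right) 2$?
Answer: $3584$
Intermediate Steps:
$t = 14$ ($t = \left(0 + 7\right) 2 = 7 \cdot 2 = 14$)
$t \left(158 + 98\right) = 14 \left(158 + 98\right) = 14 \cdot 256 = 3584$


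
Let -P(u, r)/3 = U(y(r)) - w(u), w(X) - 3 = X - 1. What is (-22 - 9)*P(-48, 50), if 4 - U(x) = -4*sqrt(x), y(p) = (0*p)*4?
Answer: 4650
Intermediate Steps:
y(p) = 0 (y(p) = 0*4 = 0)
U(x) = 4 + 4*sqrt(x) (U(x) = 4 - (-4)*sqrt(x) = 4 + 4*sqrt(x))
w(X) = 2 + X (w(X) = 3 + (X - 1) = 3 + (-1 + X) = 2 + X)
P(u, r) = -6 + 3*u (P(u, r) = -3*((4 + 4*sqrt(0)) - (2 + u)) = -3*((4 + 4*0) + (-2 - u)) = -3*((4 + 0) + (-2 - u)) = -3*(4 + (-2 - u)) = -3*(2 - u) = -6 + 3*u)
(-22 - 9)*P(-48, 50) = (-22 - 9)*(-6 + 3*(-48)) = -31*(-6 - 144) = -31*(-150) = 4650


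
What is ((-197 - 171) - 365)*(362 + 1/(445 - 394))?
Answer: -13533379/51 ≈ -2.6536e+5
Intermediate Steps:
((-197 - 171) - 365)*(362 + 1/(445 - 394)) = (-368 - 365)*(362 + 1/51) = -733*(362 + 1/51) = -733*18463/51 = -13533379/51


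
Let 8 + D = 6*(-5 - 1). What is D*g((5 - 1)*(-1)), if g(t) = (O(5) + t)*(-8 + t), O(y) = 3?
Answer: -528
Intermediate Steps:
g(t) = (-8 + t)*(3 + t) (g(t) = (3 + t)*(-8 + t) = (-8 + t)*(3 + t))
D = -44 (D = -8 + 6*(-5 - 1) = -8 + 6*(-6) = -8 - 36 = -44)
D*g((5 - 1)*(-1)) = -44*(-24 + ((5 - 1)*(-1))² - 5*(5 - 1)*(-1)) = -44*(-24 + (4*(-1))² - 20*(-1)) = -44*(-24 + (-4)² - 5*(-4)) = -44*(-24 + 16 + 20) = -44*12 = -528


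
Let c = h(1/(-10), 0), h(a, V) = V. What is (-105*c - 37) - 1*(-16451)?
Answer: 16414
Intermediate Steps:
c = 0
(-105*c - 37) - 1*(-16451) = (-105*0 - 37) - 1*(-16451) = (0 - 37) + 16451 = -37 + 16451 = 16414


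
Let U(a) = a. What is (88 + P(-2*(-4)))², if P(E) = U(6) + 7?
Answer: 10201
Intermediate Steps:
P(E) = 13 (P(E) = 6 + 7 = 13)
(88 + P(-2*(-4)))² = (88 + 13)² = 101² = 10201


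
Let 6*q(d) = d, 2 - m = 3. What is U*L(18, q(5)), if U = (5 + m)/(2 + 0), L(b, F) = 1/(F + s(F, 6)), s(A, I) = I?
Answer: 12/41 ≈ 0.29268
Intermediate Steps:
m = -1 (m = 2 - 1*3 = 2 - 3 = -1)
q(d) = d/6
L(b, F) = 1/(6 + F) (L(b, F) = 1/(F + 6) = 1/(6 + F))
U = 2 (U = (5 - 1)/(2 + 0) = 4/2 = 4*(½) = 2)
U*L(18, q(5)) = 2/(6 + (⅙)*5) = 2/(6 + ⅚) = 2/(41/6) = 2*(6/41) = 12/41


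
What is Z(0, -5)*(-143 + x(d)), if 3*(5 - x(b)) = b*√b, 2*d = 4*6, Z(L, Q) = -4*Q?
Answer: -2760 - 160*√3 ≈ -3037.1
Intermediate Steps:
d = 12 (d = (4*6)/2 = (½)*24 = 12)
x(b) = 5 - b^(3/2)/3 (x(b) = 5 - b*√b/3 = 5 - b^(3/2)/3)
Z(0, -5)*(-143 + x(d)) = (-4*(-5))*(-143 + (5 - 8*√3)) = 20*(-143 + (5 - 8*√3)) = 20*(-138 - 8*√3) = -2760 - 160*√3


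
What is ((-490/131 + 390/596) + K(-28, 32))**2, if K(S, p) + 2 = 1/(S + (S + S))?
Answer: 69867213712921/2688275043216 ≈ 25.990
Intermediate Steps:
K(S, p) = -2 + 1/(3*S) (K(S, p) = -2 + 1/(S + (S + S)) = -2 + 1/(S + 2*S) = -2 + 1/(3*S))
((-490/131 + 390/596) + K(-28, 32))**2 = ((-490/131 + 390/596) + (-2 + (1/3)/(-28)))**2 = ((-490*1/131 + 390*(1/596)) + (-2 + (1/3)*(-1/28)))**2 = ((-490/131 + 195/298) + (-2 - 1/84))**2 = (-120475/39038 - 169/84)**2 = (-8358661/1639596)**2 = 69867213712921/2688275043216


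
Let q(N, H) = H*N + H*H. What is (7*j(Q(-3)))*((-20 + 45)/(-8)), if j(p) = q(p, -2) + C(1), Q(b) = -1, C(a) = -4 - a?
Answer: -175/8 ≈ -21.875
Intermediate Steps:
q(N, H) = H² + H*N (q(N, H) = H*N + H² = H² + H*N)
j(p) = -1 - 2*p (j(p) = -2*(-2 + p) + (-4 - 1*1) = (4 - 2*p) + (-4 - 1) = (4 - 2*p) - 5 = -1 - 2*p)
(7*j(Q(-3)))*((-20 + 45)/(-8)) = (7*(-1 - 2*(-1)))*((-20 + 45)/(-8)) = (7*(-1 + 2))*(25*(-⅛)) = (7*1)*(-25/8) = 7*(-25/8) = -175/8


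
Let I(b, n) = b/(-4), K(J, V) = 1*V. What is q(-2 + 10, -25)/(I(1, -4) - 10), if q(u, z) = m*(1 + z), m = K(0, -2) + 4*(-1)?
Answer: -576/41 ≈ -14.049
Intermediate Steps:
K(J, V) = V
I(b, n) = -b/4 (I(b, n) = b*(-1/4) = -b/4)
m = -6 (m = -2 + 4*(-1) = -2 - 4 = -6)
q(u, z) = -6 - 6*z (q(u, z) = -6*(1 + z) = -6 - 6*z)
q(-2 + 10, -25)/(I(1, -4) - 10) = (-6 - 6*(-25))/(-1/4*1 - 10) = (-6 + 150)/(-1/4 - 10) = 144/(-41/4) = -4/41*144 = -576/41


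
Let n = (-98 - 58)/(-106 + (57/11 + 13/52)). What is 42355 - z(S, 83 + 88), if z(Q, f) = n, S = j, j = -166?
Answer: 62471337/1475 ≈ 42353.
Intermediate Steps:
S = -166
n = 2288/1475 (n = -156/(-106 + (57*(1/11) + 13*(1/52))) = -156/(-106 + (57/11 + ¼)) = -156/(-106 + 239/44) = -156/(-4425/44) = -156*(-44/4425) = 2288/1475 ≈ 1.5512)
z(Q, f) = 2288/1475
42355 - z(S, 83 + 88) = 42355 - 1*2288/1475 = 42355 - 2288/1475 = 62471337/1475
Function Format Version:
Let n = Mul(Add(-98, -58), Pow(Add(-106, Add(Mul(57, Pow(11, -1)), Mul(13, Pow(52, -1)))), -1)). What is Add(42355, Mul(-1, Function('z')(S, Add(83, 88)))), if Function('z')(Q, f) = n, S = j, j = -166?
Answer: Rational(62471337, 1475) ≈ 42353.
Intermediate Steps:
S = -166
n = Rational(2288, 1475) (n = Mul(-156, Pow(Add(-106, Add(Mul(57, Rational(1, 11)), Mul(13, Rational(1, 52)))), -1)) = Mul(-156, Pow(Add(-106, Add(Rational(57, 11), Rational(1, 4))), -1)) = Mul(-156, Pow(Add(-106, Rational(239, 44)), -1)) = Mul(-156, Pow(Rational(-4425, 44), -1)) = Mul(-156, Rational(-44, 4425)) = Rational(2288, 1475) ≈ 1.5512)
Function('z')(Q, f) = Rational(2288, 1475)
Add(42355, Mul(-1, Function('z')(S, Add(83, 88)))) = Add(42355, Mul(-1, Rational(2288, 1475))) = Add(42355, Rational(-2288, 1475)) = Rational(62471337, 1475)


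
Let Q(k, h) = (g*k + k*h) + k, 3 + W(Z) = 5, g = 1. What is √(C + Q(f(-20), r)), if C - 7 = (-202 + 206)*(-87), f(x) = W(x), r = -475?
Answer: 3*I*√143 ≈ 35.875*I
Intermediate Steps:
W(Z) = 2 (W(Z) = -3 + 5 = 2)
f(x) = 2
C = -341 (C = 7 + (-202 + 206)*(-87) = 7 + 4*(-87) = 7 - 348 = -341)
Q(k, h) = 2*k + h*k (Q(k, h) = (1*k + k*h) + k = (k + h*k) + k = 2*k + h*k)
√(C + Q(f(-20), r)) = √(-341 + 2*(2 - 475)) = √(-341 + 2*(-473)) = √(-341 - 946) = √(-1287) = 3*I*√143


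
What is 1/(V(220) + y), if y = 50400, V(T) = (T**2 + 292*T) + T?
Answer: 1/163260 ≈ 6.1252e-6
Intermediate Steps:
V(T) = T**2 + 293*T
1/(V(220) + y) = 1/(220*(293 + 220) + 50400) = 1/(220*513 + 50400) = 1/(112860 + 50400) = 1/163260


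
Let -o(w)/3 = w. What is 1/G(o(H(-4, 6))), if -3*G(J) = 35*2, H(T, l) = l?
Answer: -3/70 ≈ -0.042857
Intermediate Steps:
o(w) = -3*w
G(J) = -70/3 (G(J) = -35*2/3 = -⅓*70 = -70/3)
1/G(o(H(-4, 6))) = 1/(-70/3) = -3/70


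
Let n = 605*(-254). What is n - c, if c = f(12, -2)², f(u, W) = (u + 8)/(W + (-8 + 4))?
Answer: -1383130/9 ≈ -1.5368e+5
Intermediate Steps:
n = -153670
f(u, W) = (8 + u)/(-4 + W) (f(u, W) = (8 + u)/(W - 4) = (8 + u)/(-4 + W))
c = 100/9 (c = ((8 + 12)/(-4 - 2))² = (20/(-6))² = (-⅙*20)² = (-10/3)² = 100/9 ≈ 11.111)
n - c = -153670 - 1*100/9 = -153670 - 100/9 = -1383130/9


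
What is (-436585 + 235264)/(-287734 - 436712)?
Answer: 22369/80494 ≈ 0.27790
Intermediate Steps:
(-436585 + 235264)/(-287734 - 436712) = -201321/(-724446) = -201321*(-1/724446) = 22369/80494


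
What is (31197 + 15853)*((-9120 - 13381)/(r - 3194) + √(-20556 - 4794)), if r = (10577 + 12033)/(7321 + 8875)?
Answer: 8573126260900/25853707 + 3058250*I*√6 ≈ 3.316e+5 + 7.4912e+6*I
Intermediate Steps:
r = 11305/8098 (r = 22610/16196 = 22610*(1/16196) = 11305/8098 ≈ 1.3960)
(31197 + 15853)*((-9120 - 13381)/(r - 3194) + √(-20556 - 4794)) = (31197 + 15853)*((-9120 - 13381)/(11305/8098 - 3194) + √(-20556 - 4794)) = 47050*(-22501/(-25853707/8098) + √(-25350)) = 47050*(-22501*(-8098/25853707) + 65*I*√6) = 47050*(182213098/25853707 + 65*I*√6) = 8573126260900/25853707 + 3058250*I*√6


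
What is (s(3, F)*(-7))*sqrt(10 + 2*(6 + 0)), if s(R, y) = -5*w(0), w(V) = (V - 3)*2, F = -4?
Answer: -210*sqrt(22) ≈ -984.99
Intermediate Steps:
w(V) = -6 + 2*V (w(V) = (-3 + V)*2 = -6 + 2*V)
s(R, y) = 30 (s(R, y) = -5*(-6 + 2*0) = -5*(-6 + 0) = -5*(-6) = 30)
(s(3, F)*(-7))*sqrt(10 + 2*(6 + 0)) = (30*(-7))*sqrt(10 + 2*(6 + 0)) = -210*sqrt(10 + 2*6) = -210*sqrt(10 + 12) = -210*sqrt(22)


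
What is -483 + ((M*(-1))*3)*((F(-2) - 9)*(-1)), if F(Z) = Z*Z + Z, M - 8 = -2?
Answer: -609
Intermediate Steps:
M = 6 (M = 8 - 2 = 6)
F(Z) = Z + Z² (F(Z) = Z² + Z = Z + Z²)
-483 + ((M*(-1))*3)*((F(-2) - 9)*(-1)) = -483 + ((6*(-1))*3)*((-2*(1 - 2) - 9)*(-1)) = -483 + (-6*3)*((-2*(-1) - 9)*(-1)) = -483 - 18*(2 - 9)*(-1) = -483 - (-126)*(-1) = -483 - 18*7 = -483 - 126 = -609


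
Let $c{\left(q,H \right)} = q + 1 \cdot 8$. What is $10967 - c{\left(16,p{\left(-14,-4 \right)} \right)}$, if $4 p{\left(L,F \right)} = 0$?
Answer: $10943$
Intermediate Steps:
$p{\left(L,F \right)} = 0$ ($p{\left(L,F \right)} = \frac{1}{4} \cdot 0 = 0$)
$c{\left(q,H \right)} = 8 + q$ ($c{\left(q,H \right)} = q + 8 = 8 + q$)
$10967 - c{\left(16,p{\left(-14,-4 \right)} \right)} = 10967 - \left(8 + 16\right) = 10967 - 24 = 10943$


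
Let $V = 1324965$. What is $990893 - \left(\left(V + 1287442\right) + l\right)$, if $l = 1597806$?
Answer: $-3219320$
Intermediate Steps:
$990893 - \left(\left(V + 1287442\right) + l\right) = 990893 - \left(\left(1324965 + 1287442\right) + 1597806\right) = 990893 - \left(2612407 + 1597806\right) = 990893 - 4210213 = -3219320$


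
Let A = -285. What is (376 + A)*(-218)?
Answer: -19838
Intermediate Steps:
(376 + A)*(-218) = (376 - 285)*(-218) = 91*(-218) = -19838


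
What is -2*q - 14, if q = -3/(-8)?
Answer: -59/4 ≈ -14.750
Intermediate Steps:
q = 3/8 (q = -3*(-⅛) = 3/8 ≈ 0.37500)
-2*q - 14 = -2*3/8 - 14 = -¾ - 14 = -59/4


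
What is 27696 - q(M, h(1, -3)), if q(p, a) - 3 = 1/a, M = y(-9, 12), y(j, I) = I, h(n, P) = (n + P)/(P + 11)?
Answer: 27697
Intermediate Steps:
h(n, P) = (P + n)/(11 + P)
M = 12
q(p, a) = 3 + 1/a
27696 - q(M, h(1, -3)) = 27696 - (3 + 1/((-3 + 1)/(11 - 3))) = 27696 - (3 + 1/(-2/8)) = 27696 - (3 + 1/((⅛)*(-2))) = 27696 - (3 + 1/(-¼)) = 27696 - (3 - 4) = 27696 - 1*(-1) = 27696 + 1 = 27697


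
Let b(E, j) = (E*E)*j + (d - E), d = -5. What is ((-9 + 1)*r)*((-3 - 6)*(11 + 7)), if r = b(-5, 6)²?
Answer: 29160000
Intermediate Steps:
b(E, j) = -5 - E + j*E² (b(E, j) = (E*E)*j + (-5 - E) = E²*j + (-5 - E) = j*E² + (-5 - E) = -5 - E + j*E²)
r = 22500 (r = (-5 - 1*(-5) + 6*(-5)²)² = (-5 + 5 + 6*25)² = (-5 + 5 + 150)² = 150² = 22500)
((-9 + 1)*r)*((-3 - 6)*(11 + 7)) = ((-9 + 1)*22500)*((-3 - 6)*(11 + 7)) = (-8*22500)*(-9*18) = -180000*(-162) = 29160000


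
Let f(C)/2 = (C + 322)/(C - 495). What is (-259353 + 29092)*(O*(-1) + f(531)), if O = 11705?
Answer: 48317277457/18 ≈ 2.6843e+9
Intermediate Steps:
f(C) = 2*(322 + C)/(-495 + C) (f(C) = 2*((C + 322)/(C - 495)) = 2*((322 + C)/(-495 + C)) = 2*(322 + C)/(-495 + C))
(-259353 + 29092)*(O*(-1) + f(531)) = (-259353 + 29092)*(11705*(-1) + 2*(322 + 531)/(-495 + 531)) = -230261*(-11705 + 2*853/36) = -230261*(-11705 + 2*(1/36)*853) = -230261*(-11705 + 853/18) = -230261*(-209837/18) = 48317277457/18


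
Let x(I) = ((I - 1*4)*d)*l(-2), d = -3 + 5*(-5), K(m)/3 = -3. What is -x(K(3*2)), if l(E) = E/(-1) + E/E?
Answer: -1092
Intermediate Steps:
K(m) = -9 (K(m) = 3*(-3) = -9)
l(E) = 1 - E (l(E) = E*(-1) + 1 = -E + 1 = 1 - E)
d = -28 (d = -3 - 25 = -28)
x(I) = 336 - 84*I (x(I) = ((I - 1*4)*(-28))*(1 - 1*(-2)) = ((I - 4)*(-28))*(1 + 2) = ((-4 + I)*(-28))*3 = (112 - 28*I)*3 = 336 - 84*I)
-x(K(3*2)) = -(336 - 84*(-9)) = -(336 + 756) = -1*1092 = -1092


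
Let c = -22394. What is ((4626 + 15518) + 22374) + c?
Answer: 20124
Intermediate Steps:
((4626 + 15518) + 22374) + c = ((4626 + 15518) + 22374) - 22394 = (20144 + 22374) - 22394 = 42518 - 22394 = 20124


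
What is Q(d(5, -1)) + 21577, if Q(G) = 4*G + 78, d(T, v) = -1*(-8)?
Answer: 21687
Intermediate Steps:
d(T, v) = 8
Q(G) = 78 + 4*G
Q(d(5, -1)) + 21577 = (78 + 4*8) + 21577 = (78 + 32) + 21577 = 110 + 21577 = 21687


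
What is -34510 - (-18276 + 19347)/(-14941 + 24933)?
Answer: -344824991/9992 ≈ -34510.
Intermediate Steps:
-34510 - (-18276 + 19347)/(-14941 + 24933) = -34510 - 1071/9992 = -344824991/9992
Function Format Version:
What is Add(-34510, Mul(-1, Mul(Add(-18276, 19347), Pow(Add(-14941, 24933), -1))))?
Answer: Rational(-344824991, 9992) ≈ -34510.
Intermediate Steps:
Add(-34510, Mul(-1, Mul(Add(-18276, 19347), Pow(Add(-14941, 24933), -1)))) = Add(-34510, Mul(-1, Mul(1071, Pow(9992, -1)))) = Add(-34510, Mul(-1, Mul(1071, Rational(1, 9992)))) = Add(-34510, Mul(-1, Rational(1071, 9992))) = Add(-34510, Rational(-1071, 9992)) = Rational(-344824991, 9992)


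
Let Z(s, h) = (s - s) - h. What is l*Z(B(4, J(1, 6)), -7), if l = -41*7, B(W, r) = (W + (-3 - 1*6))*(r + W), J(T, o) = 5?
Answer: -2009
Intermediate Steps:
B(W, r) = (-9 + W)*(W + r) (B(W, r) = (W + (-3 - 6))*(W + r) = (W - 9)*(W + r) = (-9 + W)*(W + r))
Z(s, h) = -h (Z(s, h) = 0 - h = -h)
l = -287
l*Z(B(4, J(1, 6)), -7) = -(-287)*(-7) = -287*7 = -2009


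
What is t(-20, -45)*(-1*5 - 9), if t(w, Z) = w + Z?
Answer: 910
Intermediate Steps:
t(w, Z) = Z + w
t(-20, -45)*(-1*5 - 9) = (-45 - 20)*(-1*5 - 9) = -65*(-5 - 9) = -65*(-14) = 910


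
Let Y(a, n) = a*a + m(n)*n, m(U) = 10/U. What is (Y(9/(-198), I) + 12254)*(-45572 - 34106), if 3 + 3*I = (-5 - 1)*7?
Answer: -236475419903/242 ≈ -9.7717e+8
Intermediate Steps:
I = -15 (I = -1 + ((-5 - 1)*7)/3 = -1 + (-6*7)/3 = -1 + (1/3)*(-42) = -1 - 14 = -15)
Y(a, n) = 10 + a**2 (Y(a, n) = a*a + (10/n)*n = a**2 + 10 = 10 + a**2)
(Y(9/(-198), I) + 12254)*(-45572 - 34106) = ((10 + (9/(-198))**2) + 12254)*(-45572 - 34106) = ((10 + (9*(-1/198))**2) + 12254)*(-79678) = ((10 + (-1/22)**2) + 12254)*(-79678) = ((10 + 1/484) + 12254)*(-79678) = (4841/484 + 12254)*(-79678) = (5935777/484)*(-79678) = -236475419903/242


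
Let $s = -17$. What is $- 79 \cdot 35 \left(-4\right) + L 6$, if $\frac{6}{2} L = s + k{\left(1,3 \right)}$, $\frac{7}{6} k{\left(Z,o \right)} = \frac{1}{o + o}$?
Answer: $\frac{77184}{7} \approx 11026.0$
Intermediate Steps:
$k{\left(Z,o \right)} = \frac{3}{7 o}$ ($k{\left(Z,o \right)} = \frac{6}{7 \left(o + o\right)} = \frac{6}{7 \cdot 2 o} = \frac{6 \frac{1}{2 o}}{7} = \frac{3}{7 o}$)
$L = - \frac{118}{21}$ ($L = \frac{-17 + \frac{3}{7 \cdot 3}}{3} = \frac{-17 + \frac{3}{7} \cdot \frac{1}{3}}{3} = \frac{-17 + \frac{1}{7}}{3} = \frac{1}{3} \left(- \frac{118}{7}\right) = - \frac{118}{21} \approx -5.619$)
$- 79 \cdot 35 \left(-4\right) + L 6 = - 79 \cdot 35 \left(-4\right) - \frac{236}{7} = \left(-79\right) \left(-140\right) - \frac{236}{7} = 11060 - \frac{236}{7} = \frac{77184}{7}$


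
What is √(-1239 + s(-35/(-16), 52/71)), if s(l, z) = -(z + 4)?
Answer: 29*I*√7455/71 ≈ 35.267*I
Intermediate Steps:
s(l, z) = -4 - z (s(l, z) = -(4 + z) = -4 - z)
√(-1239 + s(-35/(-16), 52/71)) = √(-1239 + (-4 - 52/71)) = √(-1239 - 336/71) = √(-88305/71) = 29*I*√7455/71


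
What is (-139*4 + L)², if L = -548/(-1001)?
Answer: 309144896064/1002001 ≈ 3.0853e+5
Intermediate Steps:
L = 548/1001 (L = -548*(-1/1001) = 548/1001 ≈ 0.54745)
(-139*4 + L)² = (-139*4 + 548/1001)² = (-556 + 548/1001)² = (-556008/1001)² = 309144896064/1002001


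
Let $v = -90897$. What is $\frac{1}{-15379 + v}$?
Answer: $- \frac{1}{106276} \approx -9.4095 \cdot 10^{-6}$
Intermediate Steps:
$\frac{1}{-15379 + v} = \frac{1}{-15379 - 90897} = \frac{1}{-106276} = - \frac{1}{106276}$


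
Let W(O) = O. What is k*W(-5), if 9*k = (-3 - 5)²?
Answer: -320/9 ≈ -35.556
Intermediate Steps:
k = 64/9 (k = (-3 - 5)²/9 = (⅑)*(-8)² = (⅑)*64 = 64/9 ≈ 7.1111)
k*W(-5) = (64/9)*(-5) = -320/9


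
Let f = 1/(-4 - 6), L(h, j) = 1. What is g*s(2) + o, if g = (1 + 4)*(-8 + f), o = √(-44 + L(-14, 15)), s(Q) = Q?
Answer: -81 + I*√43 ≈ -81.0 + 6.5574*I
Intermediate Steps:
f = -⅒ (f = 1/(-10) = -⅒ ≈ -0.10000)
o = I*√43 (o = √(-44 + 1) = √(-43) = I*√43 ≈ 6.5574*I)
g = -81/2 (g = (1 + 4)*(-8 - ⅒) = 5*(-81/10) = -81/2 ≈ -40.500)
g*s(2) + o = -81/2*2 + I*√43 = -81 + I*√43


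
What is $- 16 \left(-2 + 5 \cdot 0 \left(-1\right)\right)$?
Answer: $32$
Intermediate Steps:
$- 16 \left(-2 + 5 \cdot 0 \left(-1\right)\right) = - 16 \left(-2 + 0 \left(-1\right)\right) = - 16 \left(-2 + 0\right) = \left(-16\right) \left(-2\right) = 32$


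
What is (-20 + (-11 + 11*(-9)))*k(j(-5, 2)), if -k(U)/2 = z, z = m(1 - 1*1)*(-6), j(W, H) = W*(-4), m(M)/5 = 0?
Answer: 0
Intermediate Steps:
m(M) = 0 (m(M) = 5*0 = 0)
j(W, H) = -4*W
z = 0 (z = 0*(-6) = 0)
k(U) = 0 (k(U) = -2*0 = 0)
(-20 + (-11 + 11*(-9)))*k(j(-5, 2)) = (-20 + (-11 + 11*(-9)))*0 = (-20 + (-11 - 99))*0 = (-20 - 110)*0 = -130*0 = 0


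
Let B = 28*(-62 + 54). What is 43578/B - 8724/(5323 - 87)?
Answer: -4109439/20944 ≈ -196.21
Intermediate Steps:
B = -224 (B = 28*(-8) = -224)
43578/B - 8724/(5323 - 87) = 43578/(-224) - 8724/(5323 - 87) = 43578*(-1/224) - 8724/5236 = -21789/112 - 8724*1/5236 = -21789/112 - 2181/1309 = -4109439/20944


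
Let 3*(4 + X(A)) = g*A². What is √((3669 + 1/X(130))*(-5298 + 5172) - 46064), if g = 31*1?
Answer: I*√8720202734641526/130972 ≈ 712.99*I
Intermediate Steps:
g = 31
X(A) = -4 + 31*A²/3 (X(A) = -4 + (31*A²)/3 = -4 + 31*A²/3)
√((3669 + 1/X(130))*(-5298 + 5172) - 46064) = √((3669 + 1/(-4 + (31/3)*130²))*(-5298 + 5172) - 46064) = √((3669 + 1/(-4 + (31/3)*16900))*(-126) - 46064) = √((3669 + 1/(-4 + 523900/3))*(-126) - 46064) = √((3669 + 1/(523888/3))*(-126) - 46064) = √((3669 + 3/523888)*(-126) - 46064) = √((1922145075/523888)*(-126) - 46064) = √(-121095139725/261944 - 46064) = √(-133161328141/261944) = I*√8720202734641526/130972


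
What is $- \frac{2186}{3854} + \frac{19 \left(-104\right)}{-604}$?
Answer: $\frac{786895}{290977} \approx 2.7043$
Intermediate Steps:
$- \frac{2186}{3854} + \frac{19 \left(-104\right)}{-604} = \left(-2186\right) \frac{1}{3854} - - \frac{494}{151} = - \frac{1093}{1927} + \frac{494}{151} = \frac{786895}{290977}$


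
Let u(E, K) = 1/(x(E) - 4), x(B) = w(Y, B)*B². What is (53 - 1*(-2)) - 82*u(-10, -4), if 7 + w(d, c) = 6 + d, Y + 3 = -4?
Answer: 22151/402 ≈ 55.102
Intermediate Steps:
Y = -7 (Y = -3 - 4 = -7)
w(d, c) = -1 + d (w(d, c) = -7 + (6 + d) = -1 + d)
x(B) = -8*B² (x(B) = (-1 - 7)*B² = -8*B²)
u(E, K) = 1/(-4 - 8*E²) (u(E, K) = 1/(-8*E² - 4) = 1/(-4 - 8*E²))
(53 - 1*(-2)) - 82*u(-10, -4) = (53 - 1*(-2)) - (-82)/(4 + 8*(-10)²) = (53 + 2) - (-82)/(4 + 8*100) = 55 - (-82)/(4 + 800) = 55 - (-82)/804 = 55 - 82*(-1/804) = 55 + 41/402 = 22151/402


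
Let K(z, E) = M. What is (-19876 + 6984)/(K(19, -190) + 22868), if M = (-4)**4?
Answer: -3223/5781 ≈ -0.55752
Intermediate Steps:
M = 256
K(z, E) = 256
(-19876 + 6984)/(K(19, -190) + 22868) = (-19876 + 6984)/(256 + 22868) = -12892/23124 = -12892*1/23124 = -3223/5781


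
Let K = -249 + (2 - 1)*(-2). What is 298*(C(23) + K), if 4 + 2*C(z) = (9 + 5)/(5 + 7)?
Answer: -451321/6 ≈ -75220.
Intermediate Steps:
C(z) = -17/12 (C(z) = -2 + ((9 + 5)/(5 + 7))/2 = -2 + (14/12)/2 = -2 + (14*(1/12))/2 = -2 + (1/2)*(7/6) = -2 + 7/12 = -17/12)
K = -251 (K = -249 + 1*(-2) = -249 - 2 = -251)
298*(C(23) + K) = 298*(-17/12 - 251) = 298*(-3029/12) = -451321/6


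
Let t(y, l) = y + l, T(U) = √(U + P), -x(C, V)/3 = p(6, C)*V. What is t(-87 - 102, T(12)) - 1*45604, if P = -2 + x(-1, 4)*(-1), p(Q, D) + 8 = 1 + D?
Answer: -45793 + I*√86 ≈ -45793.0 + 9.2736*I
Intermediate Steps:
p(Q, D) = -7 + D (p(Q, D) = -8 + (1 + D) = -7 + D)
x(C, V) = -3*V*(-7 + C) (x(C, V) = -3*(-7 + C)*V = -3*V*(-7 + C))
P = -98 (P = -2 + (3*4*(7 - 1*(-1)))*(-1) = -2 + (3*4*(7 + 1))*(-1) = -2 + (3*4*8)*(-1) = -2 + 96*(-1) = -2 - 96 = -98)
T(U) = √(-98 + U) (T(U) = √(U - 98) = √(-98 + U))
t(y, l) = l + y
t(-87 - 102, T(12)) - 1*45604 = (√(-98 + 12) + (-87 - 102)) - 1*45604 = (√(-86) - 189) - 45604 = (I*√86 - 189) - 45604 = (-189 + I*√86) - 45604 = -45793 + I*√86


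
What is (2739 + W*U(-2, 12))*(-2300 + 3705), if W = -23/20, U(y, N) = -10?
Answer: 7728905/2 ≈ 3.8645e+6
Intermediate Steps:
W = -23/20 (W = -23*1/20 = -23/20 ≈ -1.1500)
(2739 + W*U(-2, 12))*(-2300 + 3705) = (2739 - 23/20*(-10))*(-2300 + 3705) = (2739 + 23/2)*1405 = (5501/2)*1405 = 7728905/2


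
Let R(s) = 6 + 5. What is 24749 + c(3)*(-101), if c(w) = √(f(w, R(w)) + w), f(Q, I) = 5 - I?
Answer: 24749 - 101*I*√3 ≈ 24749.0 - 174.94*I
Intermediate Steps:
R(s) = 11
c(w) = √(-6 + w) (c(w) = √((5 - 1*11) + w) = √((5 - 11) + w) = √(-6 + w))
24749 + c(3)*(-101) = 24749 + √(-6 + 3)*(-101) = 24749 + √(-3)*(-101) = 24749 + (I*√3)*(-101) = 24749 - 101*I*√3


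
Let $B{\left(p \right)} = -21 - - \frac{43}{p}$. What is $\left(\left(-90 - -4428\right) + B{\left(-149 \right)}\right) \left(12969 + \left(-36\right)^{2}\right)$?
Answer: $\frac{9175105350}{149} \approx 6.1578 \cdot 10^{7}$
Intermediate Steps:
$B{\left(p \right)} = -21 + \frac{43}{p}$
$\left(\left(-90 - -4428\right) + B{\left(-149 \right)}\right) \left(12969 + \left(-36\right)^{2}\right) = \left(\left(-90 - -4428\right) - \left(21 - \frac{43}{-149}\right)\right) \left(12969 + \left(-36\right)^{2}\right) = \left(\left(-90 + 4428\right) + \left(-21 + 43 \left(- \frac{1}{149}\right)\right)\right) \left(12969 + 1296\right) = \left(4338 - \frac{3172}{149}\right) 14265 = \frac{643190}{149} \cdot 14265 = \frac{9175105350}{149}$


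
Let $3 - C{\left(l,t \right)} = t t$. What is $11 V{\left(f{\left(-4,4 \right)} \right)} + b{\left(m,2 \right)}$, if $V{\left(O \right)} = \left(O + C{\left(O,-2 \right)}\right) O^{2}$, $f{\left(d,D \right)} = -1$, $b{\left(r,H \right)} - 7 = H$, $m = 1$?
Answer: $-13$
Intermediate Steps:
$b{\left(r,H \right)} = 7 + H$
$C{\left(l,t \right)} = 3 - t^{2}$ ($C{\left(l,t \right)} = 3 - t t = 3 - t^{2}$)
$V{\left(O \right)} = O^{2} \left(-1 + O\right)$ ($V{\left(O \right)} = \left(O + \left(3 - \left(-2\right)^{2}\right)\right) O^{2} = \left(O + \left(3 - 4\right)\right) O^{2} = \left(O - 1\right) O^{2} = \left(-1 + O\right) O^{2} = O^{2} \left(-1 + O\right)$)
$11 V{\left(f{\left(-4,4 \right)} \right)} + b{\left(m,2 \right)} = 11 \left(-1\right)^{2} \left(-1 - 1\right) + \left(7 + 2\right) = 11 \cdot 1 \left(-2\right) + 9 = 11 \left(-2\right) + 9 = -22 + 9 = -13$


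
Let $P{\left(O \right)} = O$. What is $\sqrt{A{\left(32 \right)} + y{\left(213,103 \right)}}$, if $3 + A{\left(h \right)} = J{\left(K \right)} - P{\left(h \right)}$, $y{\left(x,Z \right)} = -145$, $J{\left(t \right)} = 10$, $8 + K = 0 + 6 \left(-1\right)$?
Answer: $i \sqrt{170} \approx 13.038 i$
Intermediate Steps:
$K = -14$ ($K = -8 + \left(0 + 6 \left(-1\right)\right) = -8 + \left(0 - 6\right) = -8 - 6 = -14$)
$A{\left(h \right)} = 7 - h$ ($A{\left(h \right)} = -3 - \left(-10 + h\right) = 7 - h$)
$\sqrt{A{\left(32 \right)} + y{\left(213,103 \right)}} = \sqrt{\left(7 - 32\right) - 145} = \sqrt{-25 - 145} = \sqrt{-170} = i \sqrt{170}$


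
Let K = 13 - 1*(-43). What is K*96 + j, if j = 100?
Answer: 5476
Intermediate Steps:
K = 56 (K = 13 + 43 = 56)
K*96 + j = 56*96 + 100 = 5376 + 100 = 5476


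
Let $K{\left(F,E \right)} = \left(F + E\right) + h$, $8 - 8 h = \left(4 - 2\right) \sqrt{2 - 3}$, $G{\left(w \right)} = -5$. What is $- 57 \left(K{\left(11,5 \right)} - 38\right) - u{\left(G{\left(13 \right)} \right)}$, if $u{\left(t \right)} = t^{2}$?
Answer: $1172 + \frac{57 i}{4} \approx 1172.0 + 14.25 i$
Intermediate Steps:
$h = 1 - \frac{i}{4}$ ($h = 1 - \frac{\left(4 - 2\right) \sqrt{2 - 3}}{8} = 1 - \frac{2 \sqrt{-1}}{8} = 1 - \frac{2 i}{8} = 1 - \frac{i}{4} \approx 1.0 - 0.25 i$)
$K{\left(F,E \right)} = 1 + E + F - \frac{i}{4}$ ($K{\left(F,E \right)} = \left(F + E\right) + \left(1 - \frac{i}{4}\right) = \left(E + F\right) + \left(1 - \frac{i}{4}\right) = 1 + E + F - \frac{i}{4}$)
$- 57 \left(K{\left(11,5 \right)} - 38\right) - u{\left(G{\left(13 \right)} \right)} = - 57 \left(\left(1 + 5 + 11 - \frac{i}{4}\right) - 38\right) - \left(-5\right)^{2} = - 57 \left(\left(17 - \frac{i}{4}\right) - 38\right) - 25 = - 57 \left(-21 - \frac{i}{4}\right) - 25 = \left(1197 + \frac{57 i}{4}\right) - 25 = 1172 + \frac{57 i}{4}$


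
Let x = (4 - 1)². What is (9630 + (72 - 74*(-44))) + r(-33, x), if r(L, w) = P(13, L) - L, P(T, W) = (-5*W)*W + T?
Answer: 7559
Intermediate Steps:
P(T, W) = T - 5*W² (P(T, W) = -5*W² + T = T - 5*W²)
x = 9 (x = 3² = 9)
r(L, w) = 13 - L - 5*L² (r(L, w) = (13 - 5*L²) - L = 13 - L - 5*L²)
(9630 + (72 - 74*(-44))) + r(-33, x) = (9630 + (72 - 74*(-44))) + (13 - 1*(-33) - 5*(-33)²) = (9630 + (72 + 3256)) + (13 + 33 - 5*1089) = (9630 + 3328) + (13 + 33 - 5445) = 12958 - 5399 = 7559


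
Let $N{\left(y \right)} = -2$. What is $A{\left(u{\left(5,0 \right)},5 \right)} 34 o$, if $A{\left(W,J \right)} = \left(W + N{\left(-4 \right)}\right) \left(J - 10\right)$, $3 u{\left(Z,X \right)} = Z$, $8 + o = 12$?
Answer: $\frac{680}{3} \approx 226.67$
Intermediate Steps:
$o = 4$ ($o = -8 + 12 = 4$)
$u{\left(Z,X \right)} = \frac{Z}{3}$
$A{\left(W,J \right)} = \left(-10 + J\right) \left(-2 + W\right)$ ($A{\left(W,J \right)} = \left(W - 2\right) \left(J - 10\right) = \left(-2 + W\right) \left(-10 + J\right) = \left(-10 + J\right) \left(-2 + W\right)$)
$A{\left(u{\left(5,0 \right)},5 \right)} 34 o = \left(20 - 10 \cdot \frac{1}{3} \cdot 5 - 10 + 5 \cdot \frac{1}{3} \cdot 5\right) 34 \cdot 4 = \left(20 - \frac{50}{3} - 10 + 5 \cdot \frac{5}{3}\right) 34 \cdot 4 = \left(20 - \frac{50}{3} - 10 + \frac{25}{3}\right) 34 \cdot 4 = \frac{5}{3} \cdot 34 \cdot 4 = \frac{170}{3} \cdot 4 = \frac{680}{3}$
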